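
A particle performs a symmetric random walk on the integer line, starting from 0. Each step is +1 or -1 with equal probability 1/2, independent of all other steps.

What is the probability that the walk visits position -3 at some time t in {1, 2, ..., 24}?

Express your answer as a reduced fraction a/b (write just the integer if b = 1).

Answer: 2270193/4194304

Derivation:
Count via complement. Let g(t,s) = #length-t paths at position s with S_1..S_t all ≠ -3.
g(t,s) = g(t-1,s-1) + g(t-1,s+1) for s ≠ -3; g(t,-3) = 0.
t=0: g(0,0)=1
t=1: g(1,-1)=1 g(1,1)=1
t=2: g(2,-2)=1 g(2,0)=2 g(2,2)=1
t=3: g(3,-1)=3 g(3,1)=3 g(3,3)=1
t=4: g(4,-2)=3 g(4,0)=6 g(4,2)=4 g(4,4)=1
t=5: g(5,-1)=9 g(5,1)=10 g(5,3)=5 g(5,5)=1
t=6: g(6,-2)=9 g(6,0)=19 g(6,2)=15 g(6,4)=6 g(6,6)=1
t=7: g(7,-1)=28 g(7,1)=34 g(7,3)=21 g(7,5)=7 g(7,7)=1
t=8: g(8,-2)=28 g(8,0)=62 g(8,2)=55 g(8,4)=28 g(8,6)=8 g(8,8)=1
t=9: g(9,-1)=90 g(9,1)=117 g(9,3)=83 g(9,5)=36 g(9,7)=9 g(9,9)=1
t=10: g(10,-2)=90 g(10,0)=207 g(10,2)=200 g(10,4)=119 g(10,6)=45 g(10,8)=10 g(10,10)=1
t=11: g(11,-1)=297 g(11,1)=407 g(11,3)=319 g(11,5)=164 g(11,7)=55 g(11,9)=11 g(11,11)=1
t=12: g(12,-2)=297 g(12,0)=704 g(12,2)=726 g(12,4)=483 g(12,6)=219 g(12,8)=66 g(12,10)=12 g(12,12)=1
t=13: g(13,-1)=1001 g(13,1)=1430 g(13,3)=1209 g(13,5)=702 g(13,7)=285 g(13,9)=78 g(13,11)=13 g(13,13)=1
t=14: g(14,-2)=1001 g(14,0)=2431 g(14,2)=2639 g(14,4)=1911 g(14,6)=987 g(14,8)=363 g(14,10)=91 g(14,12)=14 g(14,14)=1
t=15: g(15,-1)=3432 g(15,1)=5070 g(15,3)=4550 g(15,5)=2898 g(15,7)=1350 g(15,9)=454 g(15,11)=105 g(15,13)=15 g(15,15)=1
t=16: g(16,-2)=3432 g(16,0)=8502 g(16,2)=9620 g(16,4)=7448 g(16,6)=4248 g(16,8)=1804 g(16,10)=559 g(16,12)=120 g(16,14)=16 g(16,16)=1
t=17: g(17,-1)=11934 g(17,1)=18122 g(17,3)=17068 g(17,5)=11696 g(17,7)=6052 g(17,9)=2363 g(17,11)=679 g(17,13)=136 g(17,15)=17 g(17,17)=1
t=18: g(18,-2)=11934 g(18,0)=30056 g(18,2)=35190 g(18,4)=28764 g(18,6)=17748 g(18,8)=8415 g(18,10)=3042 g(18,12)=815 g(18,14)=153 g(18,16)=18 g(18,18)=1
t=19: g(19,-1)=41990 g(19,1)=65246 g(19,3)=63954 g(19,5)=46512 g(19,7)=26163 g(19,9)=11457 g(19,11)=3857 g(19,13)=968 g(19,15)=171 g(19,17)=19 g(19,19)=1
t=20: g(20,-2)=41990 g(20,0)=107236 g(20,2)=129200 g(20,4)=110466 g(20,6)=72675 g(20,8)=37620 g(20,10)=15314 g(20,12)=4825 g(20,14)=1139 g(20,16)=190 g(20,18)=20 g(20,20)=1
t=21: g(21,-1)=149226 g(21,1)=236436 g(21,3)=239666 g(21,5)=183141 g(21,7)=110295 g(21,9)=52934 g(21,11)=20139 g(21,13)=5964 g(21,15)=1329 g(21,17)=210 g(21,19)=21 g(21,21)=1
t=22: g(22,-2)=149226 g(22,0)=385662 g(22,2)=476102 g(22,4)=422807 g(22,6)=293436 g(22,8)=163229 g(22,10)=73073 g(22,12)=26103 g(22,14)=7293 g(22,16)=1539 g(22,18)=231 g(22,20)=22 g(22,22)=1
t=23: g(23,-1)=534888 g(23,1)=861764 g(23,3)=898909 g(23,5)=716243 g(23,7)=456665 g(23,9)=236302 g(23,11)=99176 g(23,13)=33396 g(23,15)=8832 g(23,17)=1770 g(23,19)=253 g(23,21)=23 g(23,23)=1
t=24: g(24,-2)=534888 g(24,0)=1396652 g(24,2)=1760673 g(24,4)=1615152 g(24,6)=1172908 g(24,8)=692967 g(24,10)=335478 g(24,12)=132572 g(24,14)=42228 g(24,16)=10602 g(24,18)=2023 g(24,20)=276 g(24,22)=24 g(24,24)=1
Paths never hitting -3: Σ_s g(24,s) = 7696444
Paths hitting -3: 2^24 - 7696444 = 9080772
P = 9080772/16777216 = 2270193/4194304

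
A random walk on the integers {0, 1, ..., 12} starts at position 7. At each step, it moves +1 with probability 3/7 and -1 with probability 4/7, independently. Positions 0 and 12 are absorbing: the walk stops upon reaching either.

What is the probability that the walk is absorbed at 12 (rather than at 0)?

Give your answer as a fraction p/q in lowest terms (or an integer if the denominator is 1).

Biased walk: p = 3/7, q = 4/7, r = q/p = 4/3
Gambler's ruin: P(hit 12 before 0 | start at 7) = (1 - r^a)/(1 - r^N)
r^7 = 16384/2187; r^12 = 16777216/531441
P = (1 - 16384/2187) / (1 - 16777216/531441) = -14197/2187 / -16245775/531441 = 3449871/16245775

Answer: 3449871/16245775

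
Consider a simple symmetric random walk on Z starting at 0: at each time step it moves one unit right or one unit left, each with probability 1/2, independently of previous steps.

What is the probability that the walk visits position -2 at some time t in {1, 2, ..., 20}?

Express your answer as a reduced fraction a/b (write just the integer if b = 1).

Answer: 173965/262144

Derivation:
Count via complement. Let g(t,s) = #length-t paths at position s with S_1..S_t all ≠ -2.
g(t,s) = g(t-1,s-1) + g(t-1,s+1) for s ≠ -2; g(t,-2) = 0.
t=0: g(0,0)=1
t=1: g(1,-1)=1 g(1,1)=1
t=2: g(2,0)=2 g(2,2)=1
t=3: g(3,-1)=2 g(3,1)=3 g(3,3)=1
t=4: g(4,0)=5 g(4,2)=4 g(4,4)=1
t=5: g(5,-1)=5 g(5,1)=9 g(5,3)=5 g(5,5)=1
t=6: g(6,0)=14 g(6,2)=14 g(6,4)=6 g(6,6)=1
t=7: g(7,-1)=14 g(7,1)=28 g(7,3)=20 g(7,5)=7 g(7,7)=1
t=8: g(8,0)=42 g(8,2)=48 g(8,4)=27 g(8,6)=8 g(8,8)=1
t=9: g(9,-1)=42 g(9,1)=90 g(9,3)=75 g(9,5)=35 g(9,7)=9 g(9,9)=1
t=10: g(10,0)=132 g(10,2)=165 g(10,4)=110 g(10,6)=44 g(10,8)=10 g(10,10)=1
t=11: g(11,-1)=132 g(11,1)=297 g(11,3)=275 g(11,5)=154 g(11,7)=54 g(11,9)=11 g(11,11)=1
t=12: g(12,0)=429 g(12,2)=572 g(12,4)=429 g(12,6)=208 g(12,8)=65 g(12,10)=12 g(12,12)=1
t=13: g(13,-1)=429 g(13,1)=1001 g(13,3)=1001 g(13,5)=637 g(13,7)=273 g(13,9)=77 g(13,11)=13 g(13,13)=1
t=14: g(14,0)=1430 g(14,2)=2002 g(14,4)=1638 g(14,6)=910 g(14,8)=350 g(14,10)=90 g(14,12)=14 g(14,14)=1
t=15: g(15,-1)=1430 g(15,1)=3432 g(15,3)=3640 g(15,5)=2548 g(15,7)=1260 g(15,9)=440 g(15,11)=104 g(15,13)=15 g(15,15)=1
t=16: g(16,0)=4862 g(16,2)=7072 g(16,4)=6188 g(16,6)=3808 g(16,8)=1700 g(16,10)=544 g(16,12)=119 g(16,14)=16 g(16,16)=1
t=17: g(17,-1)=4862 g(17,1)=11934 g(17,3)=13260 g(17,5)=9996 g(17,7)=5508 g(17,9)=2244 g(17,11)=663 g(17,13)=135 g(17,15)=17 g(17,17)=1
t=18: g(18,0)=16796 g(18,2)=25194 g(18,4)=23256 g(18,6)=15504 g(18,8)=7752 g(18,10)=2907 g(18,12)=798 g(18,14)=152 g(18,16)=18 g(18,18)=1
t=19: g(19,-1)=16796 g(19,1)=41990 g(19,3)=48450 g(19,5)=38760 g(19,7)=23256 g(19,9)=10659 g(19,11)=3705 g(19,13)=950 g(19,15)=170 g(19,17)=19 g(19,19)=1
t=20: g(20,0)=58786 g(20,2)=90440 g(20,4)=87210 g(20,6)=62016 g(20,8)=33915 g(20,10)=14364 g(20,12)=4655 g(20,14)=1120 g(20,16)=189 g(20,18)=20 g(20,20)=1
Paths never hitting -2: Σ_s g(20,s) = 352716
Paths hitting -2: 2^20 - 352716 = 695860
P = 695860/1048576 = 173965/262144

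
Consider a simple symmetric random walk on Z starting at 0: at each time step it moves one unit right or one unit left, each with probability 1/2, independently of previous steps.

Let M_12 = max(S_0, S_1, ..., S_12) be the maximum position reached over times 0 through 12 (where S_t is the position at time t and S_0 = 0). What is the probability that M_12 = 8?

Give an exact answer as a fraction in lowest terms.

Let M_12 = max(S_0,...,S_12). Use the reflection principle: for j ≥ 1, #{paths with M_12 ≥ j} = #{S_12 ≥ j} + #{S_12 ≥ j+1}.
By reflection, #{M_12 ≥ 8} = #{S_12 ≥ 8} + #{S_12 ≥ 9} = 79 + 13 = 92.
#{M_12 ≥ 9} = #{S_12 ≥ 9} + #{S_12 ≥ 10} = 13 + 13 = 26.
#{M_12 = 8} = 92 - 26 = 66.
P(M_12 = 8) = 66/4096 = 33/2048

Answer: 33/2048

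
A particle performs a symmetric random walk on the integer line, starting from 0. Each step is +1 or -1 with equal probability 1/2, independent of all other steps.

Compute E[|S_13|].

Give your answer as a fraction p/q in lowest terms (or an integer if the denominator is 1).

S_13 takes values m ≡ 1 (mod 2) with |m| ≤ 13; P(S_13=m) = C(13,(13+m)/2)/2^13.
Total paths: 2^13 = 8192
Distribution: P(S=-13)=1/8192, P(S=-11)=13/8192, P(S=-9)=78/8192, P(S=-7)=286/8192, P(S=-5)=715/8192, P(S=-3)=1287/8192, P(S=-1)=1716/8192, P(S=1)=1716/8192, P(S=3)=1287/8192, P(S=5)=715/8192, P(S=7)=286/8192, P(S=9)=78/8192, P(S=11)=13/8192, P(S=13)=1/8192
E[|S_13|] = Σ_m |m|·P(S_13=m) = 24024/8192 = 3003/1024

Answer: 3003/1024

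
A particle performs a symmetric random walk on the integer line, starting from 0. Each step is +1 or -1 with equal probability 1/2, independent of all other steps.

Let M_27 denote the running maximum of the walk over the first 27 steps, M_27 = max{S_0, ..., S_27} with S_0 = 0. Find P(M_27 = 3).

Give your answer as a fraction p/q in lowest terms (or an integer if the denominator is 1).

Answer: 4345965/33554432

Derivation:
Let M_27 = max(S_0,...,S_27). Use the reflection principle: for j ≥ 1, #{paths with M_27 ≥ j} = #{S_27 ≥ j} + #{S_27 ≥ j+1}.
By reflection, #{M_27 ≥ 3} = #{S_27 ≥ 3} + #{S_27 ≥ 4} = 47050564 + 29666704 = 76717268.
#{M_27 ≥ 4} = #{S_27 ≥ 4} + #{S_27 ≥ 5} = 29666704 + 29666704 = 59333408.
#{M_27 = 3} = 76717268 - 59333408 = 17383860.
P(M_27 = 3) = 17383860/134217728 = 4345965/33554432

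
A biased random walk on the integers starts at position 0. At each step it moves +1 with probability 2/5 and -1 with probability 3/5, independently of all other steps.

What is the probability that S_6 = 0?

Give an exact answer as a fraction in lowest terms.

Answer: 864/3125

Derivation:
To be at 0 after 6 steps: need exactly 3 steps of +1 and 3 of -1.
Number of such sequences: C(6,3) = 20
Each has probability (2/5)^3 · (3/5)^3 = 216/15625
P = 20 · 216/15625 = 864/3125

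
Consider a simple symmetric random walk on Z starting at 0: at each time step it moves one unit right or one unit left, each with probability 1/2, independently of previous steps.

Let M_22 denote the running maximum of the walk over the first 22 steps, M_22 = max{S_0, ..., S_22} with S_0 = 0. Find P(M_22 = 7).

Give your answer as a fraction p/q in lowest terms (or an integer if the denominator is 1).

Answer: 10659/262144

Derivation:
Let M_22 = max(S_0,...,S_22). Use the reflection principle: for j ≥ 1, #{paths with M_22 ≥ j} = #{S_22 ≥ j} + #{S_22 ≥ j+1}.
By reflection, #{M_22 ≥ 7} = #{S_22 ≥ 7} + #{S_22 ≥ 8} = 280600 + 280600 = 561200.
#{M_22 ≥ 8} = #{S_22 ≥ 8} + #{S_22 ≥ 9} = 280600 + 110056 = 390656.
#{M_22 = 7} = 561200 - 390656 = 170544.
P(M_22 = 7) = 170544/4194304 = 10659/262144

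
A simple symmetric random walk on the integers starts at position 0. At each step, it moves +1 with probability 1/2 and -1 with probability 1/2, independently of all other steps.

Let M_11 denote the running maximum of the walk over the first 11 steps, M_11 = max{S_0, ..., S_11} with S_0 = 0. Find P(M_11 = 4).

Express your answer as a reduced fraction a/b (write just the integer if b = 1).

Let M_11 = max(S_0,...,S_11). Use the reflection principle: for j ≥ 1, #{paths with M_11 ≥ j} = #{S_11 ≥ j} + #{S_11 ≥ j+1}.
By reflection, #{M_11 ≥ 4} = #{S_11 ≥ 4} + #{S_11 ≥ 5} = 232 + 232 = 464.
#{M_11 ≥ 5} = #{S_11 ≥ 5} + #{S_11 ≥ 6} = 232 + 67 = 299.
#{M_11 = 4} = 464 - 299 = 165.
P(M_11 = 4) = 165/2048 = 165/2048

Answer: 165/2048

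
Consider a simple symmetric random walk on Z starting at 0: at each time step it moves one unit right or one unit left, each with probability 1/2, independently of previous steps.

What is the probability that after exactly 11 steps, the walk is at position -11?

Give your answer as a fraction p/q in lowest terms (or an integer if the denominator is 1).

To reach position -11 after 11 steps: need 0 steps of +1 and 11 of -1.
Favorable paths: C(11,0) = 1
Total paths: 2^11 = 2048
P = 1/2048 = 1/2048

Answer: 1/2048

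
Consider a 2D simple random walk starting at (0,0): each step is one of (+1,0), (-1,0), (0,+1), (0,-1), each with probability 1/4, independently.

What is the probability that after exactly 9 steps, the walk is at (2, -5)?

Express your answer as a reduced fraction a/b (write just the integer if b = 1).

Let h be the number of horizontal steps (so 9-h are vertical). To end at (2,-5) need (h+2)/2 right-steps and ((9-h)-5)/2 up-steps.
Sum over h with 2 ≤ h ≤ 4, h ≡ 0 (mod 2), 9-h ≡ 1 (mod 2):
h=2: C(9,2)·C(2,2)·C(7,1) = 36·1·7 = 252
h=4: C(9,4)·C(4,3)·C(5,0) = 126·4·1 = 504
Total favorable: 756
Total paths: 4^9 = 262144
P = 756/262144 = 189/65536

Answer: 189/65536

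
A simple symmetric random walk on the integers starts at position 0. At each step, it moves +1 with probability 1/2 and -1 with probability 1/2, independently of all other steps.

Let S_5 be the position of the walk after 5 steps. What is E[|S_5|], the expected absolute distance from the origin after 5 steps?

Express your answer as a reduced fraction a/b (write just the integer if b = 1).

Answer: 15/8

Derivation:
S_5 takes values m ≡ 1 (mod 2) with |m| ≤ 5; P(S_5=m) = C(5,(5+m)/2)/2^5.
Total paths: 2^5 = 32
Distribution: P(S=-5)=1/32, P(S=-3)=5/32, P(S=-1)=10/32, P(S=1)=10/32, P(S=3)=5/32, P(S=5)=1/32
E[|S_5|] = Σ_m |m|·P(S_5=m) = 60/32 = 15/8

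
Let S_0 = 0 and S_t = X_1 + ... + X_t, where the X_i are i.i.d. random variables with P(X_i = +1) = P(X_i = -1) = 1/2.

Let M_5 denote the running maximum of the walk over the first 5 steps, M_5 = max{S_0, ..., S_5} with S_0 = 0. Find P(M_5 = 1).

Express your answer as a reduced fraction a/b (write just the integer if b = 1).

Answer: 5/16

Derivation:
Let M_5 = max(S_0,...,S_5). Use the reflection principle: for j ≥ 1, #{paths with M_5 ≥ j} = #{S_5 ≥ j} + #{S_5 ≥ j+1}.
By reflection, #{M_5 ≥ 1} = #{S_5 ≥ 1} + #{S_5 ≥ 2} = 16 + 6 = 22.
#{M_5 ≥ 2} = #{S_5 ≥ 2} + #{S_5 ≥ 3} = 6 + 6 = 12.
#{M_5 = 1} = 22 - 12 = 10.
P(M_5 = 1) = 10/32 = 5/16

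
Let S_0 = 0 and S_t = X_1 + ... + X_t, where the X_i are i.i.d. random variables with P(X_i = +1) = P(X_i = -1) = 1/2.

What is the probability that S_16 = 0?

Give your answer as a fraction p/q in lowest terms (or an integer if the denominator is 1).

To return to 0 after 16 steps: need exactly 8 steps of +1 and 8 of -1.
Favorable paths: C(16,8) = 12870
Total paths: 2^16 = 65536
P = 12870/65536 = 6435/32768

Answer: 6435/32768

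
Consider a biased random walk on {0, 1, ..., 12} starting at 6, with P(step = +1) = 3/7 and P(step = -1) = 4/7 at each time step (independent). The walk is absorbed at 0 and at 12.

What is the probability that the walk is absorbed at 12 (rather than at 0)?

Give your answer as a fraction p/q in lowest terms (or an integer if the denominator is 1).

Biased walk: p = 3/7, q = 4/7, r = q/p = 4/3
Gambler's ruin: P(hit 12 before 0 | start at 6) = (1 - r^a)/(1 - r^N)
r^6 = 4096/729; r^12 = 16777216/531441
P = (1 - 4096/729) / (1 - 16777216/531441) = -3367/729 / -16245775/531441 = 729/4825

Answer: 729/4825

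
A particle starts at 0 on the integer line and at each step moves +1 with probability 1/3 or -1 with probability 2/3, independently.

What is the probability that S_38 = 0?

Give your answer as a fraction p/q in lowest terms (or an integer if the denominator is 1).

Answer: 6177032555724800/450283905890997363

Derivation:
To be at 0 after 38 steps: need exactly 19 steps of +1 and 19 of -1.
Number of such sequences: C(38,19) = 35345263800
Each has probability (1/3)^19 · (2/3)^19 = 524288/1350851717672992089
P = 35345263800 · 524288/1350851717672992089 = 6177032555724800/450283905890997363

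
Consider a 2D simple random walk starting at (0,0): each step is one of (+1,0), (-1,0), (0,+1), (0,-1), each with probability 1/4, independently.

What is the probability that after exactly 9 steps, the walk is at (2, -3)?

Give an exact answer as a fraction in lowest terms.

Answer: 567/32768

Derivation:
Let h be the number of horizontal steps (so 9-h are vertical). To end at (2,-3) need (h+2)/2 right-steps and ((9-h)-3)/2 up-steps.
Sum over h with 2 ≤ h ≤ 6, h ≡ 0 (mod 2), 9-h ≡ 1 (mod 2):
h=2: C(9,2)·C(2,2)·C(7,2) = 36·1·21 = 756
h=4: C(9,4)·C(4,3)·C(5,1) = 126·4·5 = 2520
h=6: C(9,6)·C(6,4)·C(3,0) = 84·15·1 = 1260
Total favorable: 4536
Total paths: 4^9 = 262144
P = 4536/262144 = 567/32768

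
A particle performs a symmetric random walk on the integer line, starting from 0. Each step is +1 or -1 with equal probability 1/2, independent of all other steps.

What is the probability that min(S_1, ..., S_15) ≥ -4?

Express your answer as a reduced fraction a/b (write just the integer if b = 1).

Let f(t,s) = #length-t paths at position s with S_1..S_t all ≥ -4.
f(t,s) = f(t-1,s-1) + f(t-1,s+1) for s ≥ -4; f(t,s) = 0 for s < -4.
t=0: f(0,0)=1
t=1: f(1,-1)=1 f(1,1)=1
t=2: f(2,-2)=1 f(2,0)=2 f(2,2)=1
t=3: f(3,-3)=1 f(3,-1)=3 f(3,1)=3 f(3,3)=1
t=4: f(4,-4)=1 f(4,-2)=4 f(4,0)=6 f(4,2)=4 f(4,4)=1
t=5: f(5,-3)=5 f(5,-1)=10 f(5,1)=10 f(5,3)=5 f(5,5)=1
t=6: f(6,-4)=5 f(6,-2)=15 f(6,0)=20 f(6,2)=15 f(6,4)=6 f(6,6)=1
t=7: f(7,-3)=20 f(7,-1)=35 f(7,1)=35 f(7,3)=21 f(7,5)=7 f(7,7)=1
t=8: f(8,-4)=20 f(8,-2)=55 f(8,0)=70 f(8,2)=56 f(8,4)=28 f(8,6)=8 f(8,8)=1
t=9: f(9,-3)=75 f(9,-1)=125 f(9,1)=126 f(9,3)=84 f(9,5)=36 f(9,7)=9 f(9,9)=1
t=10: f(10,-4)=75 f(10,-2)=200 f(10,0)=251 f(10,2)=210 f(10,4)=120 f(10,6)=45 f(10,8)=10 f(10,10)=1
t=11: f(11,-3)=275 f(11,-1)=451 f(11,1)=461 f(11,3)=330 f(11,5)=165 f(11,7)=55 f(11,9)=11 f(11,11)=1
t=12: f(12,-4)=275 f(12,-2)=726 f(12,0)=912 f(12,2)=791 f(12,4)=495 f(12,6)=220 f(12,8)=66 f(12,10)=12 f(12,12)=1
t=13: f(13,-3)=1001 f(13,-1)=1638 f(13,1)=1703 f(13,3)=1286 f(13,5)=715 f(13,7)=286 f(13,9)=78 f(13,11)=13 f(13,13)=1
t=14: f(14,-4)=1001 f(14,-2)=2639 f(14,0)=3341 f(14,2)=2989 f(14,4)=2001 f(14,6)=1001 f(14,8)=364 f(14,10)=91 f(14,12)=14 f(14,14)=1
t=15: f(15,-3)=3640 f(15,-1)=5980 f(15,1)=6330 f(15,3)=4990 f(15,5)=3002 f(15,7)=1365 f(15,9)=455 f(15,11)=105 f(15,13)=15 f(15,15)=1
Σ_s f(15,s) = 25883
P = 25883/32768 = 25883/32768

Answer: 25883/32768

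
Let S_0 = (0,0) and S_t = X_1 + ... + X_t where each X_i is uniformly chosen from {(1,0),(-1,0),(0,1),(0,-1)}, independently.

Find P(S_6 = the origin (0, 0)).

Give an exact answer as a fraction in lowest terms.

Let h be the number of horizontal steps (so 6-h are vertical). To end at (0,0) need (h+0)/2 right-steps and ((6-h)+0)/2 up-steps.
Sum over h with 0 ≤ h ≤ 6, h ≡ 0 (mod 2), 6-h ≡ 0 (mod 2):
h=0: C(6,0)·C(0,0)·C(6,3) = 1·1·20 = 20
h=2: C(6,2)·C(2,1)·C(4,2) = 15·2·6 = 180
h=4: C(6,4)·C(4,2)·C(2,1) = 15·6·2 = 180
h=6: C(6,6)·C(6,3)·C(0,0) = 1·20·1 = 20
Total favorable: 400
Total paths: 4^6 = 4096
P = 400/4096 = 25/256

Answer: 25/256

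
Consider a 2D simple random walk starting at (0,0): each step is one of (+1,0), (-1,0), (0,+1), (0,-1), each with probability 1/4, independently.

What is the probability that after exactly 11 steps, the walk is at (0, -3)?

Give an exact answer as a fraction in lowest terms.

Answer: 27225/1048576

Derivation:
Let h be the number of horizontal steps (so 11-h are vertical). To end at (0,-3) need (h+0)/2 right-steps and ((11-h)-3)/2 up-steps.
Sum over h with 0 ≤ h ≤ 8, h ≡ 0 (mod 2), 11-h ≡ 1 (mod 2):
h=0: C(11,0)·C(0,0)·C(11,4) = 1·1·330 = 330
h=2: C(11,2)·C(2,1)·C(9,3) = 55·2·84 = 9240
h=4: C(11,4)·C(4,2)·C(7,2) = 330·6·21 = 41580
h=6: C(11,6)·C(6,3)·C(5,1) = 462·20·5 = 46200
h=8: C(11,8)·C(8,4)·C(3,0) = 165·70·1 = 11550
Total favorable: 108900
Total paths: 4^11 = 4194304
P = 108900/4194304 = 27225/1048576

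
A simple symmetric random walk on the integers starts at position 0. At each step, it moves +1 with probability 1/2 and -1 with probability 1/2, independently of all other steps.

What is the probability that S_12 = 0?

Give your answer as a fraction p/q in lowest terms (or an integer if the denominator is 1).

Answer: 231/1024

Derivation:
To return to 0 after 12 steps: need exactly 6 steps of +1 and 6 of -1.
Favorable paths: C(12,6) = 924
Total paths: 2^12 = 4096
P = 924/4096 = 231/1024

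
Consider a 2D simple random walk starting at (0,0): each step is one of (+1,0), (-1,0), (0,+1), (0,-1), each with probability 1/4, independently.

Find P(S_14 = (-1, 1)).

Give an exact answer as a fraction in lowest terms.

Let h be the number of horizontal steps (so 14-h are vertical). To end at (-1,1) need (h-1)/2 right-steps and ((14-h)+1)/2 up-steps.
Sum over h with 1 ≤ h ≤ 13, h ≡ 1 (mod 2), 14-h ≡ 1 (mod 2):
h=1: C(14,1)·C(1,0)·C(13,7) = 14·1·1716 = 24024
h=3: C(14,3)·C(3,1)·C(11,6) = 364·3·462 = 504504
h=5: C(14,5)·C(5,2)·C(9,5) = 2002·10·126 = 2522520
h=7: C(14,7)·C(7,3)·C(7,4) = 3432·35·35 = 4204200
h=9: C(14,9)·C(9,4)·C(5,3) = 2002·126·10 = 2522520
h=11: C(14,11)·C(11,5)·C(3,2) = 364·462·3 = 504504
h=13: C(14,13)·C(13,6)·C(1,1) = 14·1716·1 = 24024
Total favorable: 10306296
Total paths: 4^14 = 268435456
P = 10306296/268435456 = 1288287/33554432

Answer: 1288287/33554432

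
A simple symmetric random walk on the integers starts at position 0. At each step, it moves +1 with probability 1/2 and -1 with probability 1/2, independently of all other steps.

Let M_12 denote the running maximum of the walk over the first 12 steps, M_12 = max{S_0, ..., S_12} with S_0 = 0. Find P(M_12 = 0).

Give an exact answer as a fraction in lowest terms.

Let M_12 = max(S_0,...,S_12). Use the reflection principle: for j ≥ 1, #{paths with M_12 ≥ j} = #{S_12 ≥ j} + #{S_12 ≥ j+1}.
P(M_12 ≥ 0) = 1 since S_0 = 0, so #{M_12 ≥ 0} = 4096.
#{M_12 ≥ 1} = #{S_12 ≥ 1} + #{S_12 ≥ 2} = 1586 + 1586 = 3172.
#{M_12 = 0} = 4096 - 3172 = 924.
P(M_12 = 0) = 924/4096 = 231/1024

Answer: 231/1024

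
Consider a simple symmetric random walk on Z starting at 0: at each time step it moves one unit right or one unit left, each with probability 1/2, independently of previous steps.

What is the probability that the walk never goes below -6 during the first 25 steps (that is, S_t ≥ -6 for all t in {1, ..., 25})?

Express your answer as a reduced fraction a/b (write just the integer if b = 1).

Let f(t,s) = #length-t paths at position s with S_1..S_t all ≥ -6.
f(t,s) = f(t-1,s-1) + f(t-1,s+1) for s ≥ -6; f(t,s) = 0 for s < -6.
t=0: f(0,0)=1
t=1: f(1,-1)=1 f(1,1)=1
t=2: f(2,-2)=1 f(2,0)=2 f(2,2)=1
t=3: f(3,-3)=1 f(3,-1)=3 f(3,1)=3 f(3,3)=1
t=4: f(4,-4)=1 f(4,-2)=4 f(4,0)=6 f(4,2)=4 f(4,4)=1
t=5: f(5,-5)=1 f(5,-3)=5 f(5,-1)=10 f(5,1)=10 f(5,3)=5 f(5,5)=1
t=6: f(6,-6)=1 f(6,-4)=6 f(6,-2)=15 f(6,0)=20 f(6,2)=15 f(6,4)=6 f(6,6)=1
t=7: f(7,-5)=7 f(7,-3)=21 f(7,-1)=35 f(7,1)=35 f(7,3)=21 f(7,5)=7 f(7,7)=1
t=8: f(8,-6)=7 f(8,-4)=28 f(8,-2)=56 f(8,0)=70 f(8,2)=56 f(8,4)=28 f(8,6)=8 f(8,8)=1
t=9: f(9,-5)=35 f(9,-3)=84 f(9,-1)=126 f(9,1)=126 f(9,3)=84 f(9,5)=36 f(9,7)=9 f(9,9)=1
t=10: f(10,-6)=35 f(10,-4)=119 f(10,-2)=210 f(10,0)=252 f(10,2)=210 f(10,4)=120 f(10,6)=45 f(10,8)=10 f(10,10)=1
t=11: f(11,-5)=154 f(11,-3)=329 f(11,-1)=462 f(11,1)=462 f(11,3)=330 f(11,5)=165 f(11,7)=55 f(11,9)=11 f(11,11)=1
t=12: f(12,-6)=154 f(12,-4)=483 f(12,-2)=791 f(12,0)=924 f(12,2)=792 f(12,4)=495 f(12,6)=220 f(12,8)=66 f(12,10)=12 f(12,12)=1
t=13: f(13,-5)=637 f(13,-3)=1274 f(13,-1)=1715 f(13,1)=1716 f(13,3)=1287 f(13,5)=715 f(13,7)=286 f(13,9)=78 f(13,11)=13 f(13,13)=1
t=14: f(14,-6)=637 f(14,-4)=1911 f(14,-2)=2989 f(14,0)=3431 f(14,2)=3003 f(14,4)=2002 f(14,6)=1001 f(14,8)=364 f(14,10)=91 f(14,12)=14 f(14,14)=1
t=15: f(15,-5)=2548 f(15,-3)=4900 f(15,-1)=6420 f(15,1)=6434 f(15,3)=5005 f(15,5)=3003 f(15,7)=1365 f(15,9)=455 f(15,11)=105 f(15,13)=15 f(15,15)=1
t=16: f(16,-6)=2548 f(16,-4)=7448 f(16,-2)=11320 f(16,0)=12854 f(16,2)=11439 f(16,4)=8008 f(16,6)=4368 f(16,8)=1820 f(16,10)=560 f(16,12)=120 f(16,14)=16 f(16,16)=1
t=17: f(17,-5)=9996 f(17,-3)=18768 f(17,-1)=24174 f(17,1)=24293 f(17,3)=19447 f(17,5)=12376 f(17,7)=6188 f(17,9)=2380 f(17,11)=680 f(17,13)=136 f(17,15)=17 f(17,17)=1
t=18: f(18,-6)=9996 f(18,-4)=28764 f(18,-2)=42942 f(18,0)=48467 f(18,2)=43740 f(18,4)=31823 f(18,6)=18564 f(18,8)=8568 f(18,10)=3060 f(18,12)=816 f(18,14)=153 f(18,16)=18 f(18,18)=1
t=19: f(19,-5)=38760 f(19,-3)=71706 f(19,-1)=91409 f(19,1)=92207 f(19,3)=75563 f(19,5)=50387 f(19,7)=27132 f(19,9)=11628 f(19,11)=3876 f(19,13)=969 f(19,15)=171 f(19,17)=19 f(19,19)=1
t=20: f(20,-6)=38760 f(20,-4)=110466 f(20,-2)=163115 f(20,0)=183616 f(20,2)=167770 f(20,4)=125950 f(20,6)=77519 f(20,8)=38760 f(20,10)=15504 f(20,12)=4845 f(20,14)=1140 f(20,16)=190 f(20,18)=20 f(20,20)=1
t=21: f(21,-5)=149226 f(21,-3)=273581 f(21,-1)=346731 f(21,1)=351386 f(21,3)=293720 f(21,5)=203469 f(21,7)=116279 f(21,9)=54264 f(21,11)=20349 f(21,13)=5985 f(21,15)=1330 f(21,17)=210 f(21,19)=21 f(21,21)=1
t=22: f(22,-6)=149226 f(22,-4)=422807 f(22,-2)=620312 f(22,0)=698117 f(22,2)=645106 f(22,4)=497189 f(22,6)=319748 f(22,8)=170543 f(22,10)=74613 f(22,12)=26334 f(22,14)=7315 f(22,16)=1540 f(22,18)=231 f(22,20)=22 f(22,22)=1
t=23: f(23,-5)=572033 f(23,-3)=1043119 f(23,-1)=1318429 f(23,1)=1343223 f(23,3)=1142295 f(23,5)=816937 f(23,7)=490291 f(23,9)=245156 f(23,11)=100947 f(23,13)=33649 f(23,15)=8855 f(23,17)=1771 f(23,19)=253 f(23,21)=23 f(23,23)=1
t=24: f(24,-6)=572033 f(24,-4)=1615152 f(24,-2)=2361548 f(24,0)=2661652 f(24,2)=2485518 f(24,4)=1959232 f(24,6)=1307228 f(24,8)=735447 f(24,10)=346103 f(24,12)=134596 f(24,14)=42504 f(24,16)=10626 f(24,18)=2024 f(24,20)=276 f(24,22)=24 f(24,24)=1
t=25: f(25,-5)=2187185 f(25,-3)=3976700 f(25,-1)=5023200 f(25,1)=5147170 f(25,3)=4444750 f(25,5)=3266460 f(25,7)=2042675 f(25,9)=1081550 f(25,11)=480699 f(25,13)=177100 f(25,15)=53130 f(25,17)=12650 f(25,19)=2300 f(25,21)=300 f(25,23)=25 f(25,25)=1
Σ_s f(25,s) = 27895895
P = 27895895/33554432 = 27895895/33554432

Answer: 27895895/33554432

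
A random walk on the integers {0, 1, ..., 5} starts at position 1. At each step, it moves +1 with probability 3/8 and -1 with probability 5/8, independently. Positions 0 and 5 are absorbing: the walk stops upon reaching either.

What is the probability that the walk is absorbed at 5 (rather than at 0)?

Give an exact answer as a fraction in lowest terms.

Answer: 81/1441

Derivation:
Biased walk: p = 3/8, q = 5/8, r = q/p = 5/3
Gambler's ruin: P(hit 5 before 0 | start at 1) = (1 - r^a)/(1 - r^N)
r^1 = 5/3; r^5 = 3125/243
P = (1 - 5/3) / (1 - 3125/243) = -2/3 / -2882/243 = 81/1441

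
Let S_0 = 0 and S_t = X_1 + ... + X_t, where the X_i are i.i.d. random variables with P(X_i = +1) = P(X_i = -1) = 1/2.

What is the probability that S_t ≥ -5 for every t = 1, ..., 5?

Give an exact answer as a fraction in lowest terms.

Answer: 1

Derivation:
Let f(t,s) = #length-t paths at position s with S_1..S_t all ≥ -5.
f(t,s) = f(t-1,s-1) + f(t-1,s+1) for s ≥ -5; f(t,s) = 0 for s < -5.
t=0: f(0,0)=1
t=1: f(1,-1)=1 f(1,1)=1
t=2: f(2,-2)=1 f(2,0)=2 f(2,2)=1
t=3: f(3,-3)=1 f(3,-1)=3 f(3,1)=3 f(3,3)=1
t=4: f(4,-4)=1 f(4,-2)=4 f(4,0)=6 f(4,2)=4 f(4,4)=1
t=5: f(5,-5)=1 f(5,-3)=5 f(5,-1)=10 f(5,1)=10 f(5,3)=5 f(5,5)=1
Σ_s f(5,s) = 32
P = 32/32 = 1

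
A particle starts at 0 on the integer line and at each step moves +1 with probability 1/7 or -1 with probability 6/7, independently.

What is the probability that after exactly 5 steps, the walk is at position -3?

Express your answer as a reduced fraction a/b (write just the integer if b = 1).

To reach position -3 after 5 steps: need 1 step of +1 and 4 steps of -1.
Number of such sequences: C(5,1) = 5
Each has probability (1/7)^1 · (6/7)^4 = 1296/16807
P = 5 · 1296/16807 = 6480/16807

Answer: 6480/16807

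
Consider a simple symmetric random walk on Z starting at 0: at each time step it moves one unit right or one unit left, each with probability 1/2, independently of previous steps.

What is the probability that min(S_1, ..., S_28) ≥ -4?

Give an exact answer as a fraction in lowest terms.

Answer: 87922215/134217728

Derivation:
Let f(t,s) = #length-t paths at position s with S_1..S_t all ≥ -4.
f(t,s) = f(t-1,s-1) + f(t-1,s+1) for s ≥ -4; f(t,s) = 0 for s < -4.
t=0: f(0,0)=1
t=1: f(1,-1)=1 f(1,1)=1
t=2: f(2,-2)=1 f(2,0)=2 f(2,2)=1
t=3: f(3,-3)=1 f(3,-1)=3 f(3,1)=3 f(3,3)=1
t=4: f(4,-4)=1 f(4,-2)=4 f(4,0)=6 f(4,2)=4 f(4,4)=1
t=5: f(5,-3)=5 f(5,-1)=10 f(5,1)=10 f(5,3)=5 f(5,5)=1
t=6: f(6,-4)=5 f(6,-2)=15 f(6,0)=20 f(6,2)=15 f(6,4)=6 f(6,6)=1
t=7: f(7,-3)=20 f(7,-1)=35 f(7,1)=35 f(7,3)=21 f(7,5)=7 f(7,7)=1
t=8: f(8,-4)=20 f(8,-2)=55 f(8,0)=70 f(8,2)=56 f(8,4)=28 f(8,6)=8 f(8,8)=1
t=9: f(9,-3)=75 f(9,-1)=125 f(9,1)=126 f(9,3)=84 f(9,5)=36 f(9,7)=9 f(9,9)=1
t=10: f(10,-4)=75 f(10,-2)=200 f(10,0)=251 f(10,2)=210 f(10,4)=120 f(10,6)=45 f(10,8)=10 f(10,10)=1
t=11: f(11,-3)=275 f(11,-1)=451 f(11,1)=461 f(11,3)=330 f(11,5)=165 f(11,7)=55 f(11,9)=11 f(11,11)=1
t=12: f(12,-4)=275 f(12,-2)=726 f(12,0)=912 f(12,2)=791 f(12,4)=495 f(12,6)=220 f(12,8)=66 f(12,10)=12 f(12,12)=1
t=13: f(13,-3)=1001 f(13,-1)=1638 f(13,1)=1703 f(13,3)=1286 f(13,5)=715 f(13,7)=286 f(13,9)=78 f(13,11)=13 f(13,13)=1
t=14: f(14,-4)=1001 f(14,-2)=2639 f(14,0)=3341 f(14,2)=2989 f(14,4)=2001 f(14,6)=1001 f(14,8)=364 f(14,10)=91 f(14,12)=14 f(14,14)=1
t=15: f(15,-3)=3640 f(15,-1)=5980 f(15,1)=6330 f(15,3)=4990 f(15,5)=3002 f(15,7)=1365 f(15,9)=455 f(15,11)=105 f(15,13)=15 f(15,15)=1
t=16: f(16,-4)=3640 f(16,-2)=9620 f(16,0)=12310 f(16,2)=11320 f(16,4)=7992 f(16,6)=4367 f(16,8)=1820 f(16,10)=560 f(16,12)=120 f(16,14)=16 f(16,16)=1
t=17: f(17,-3)=13260 f(17,-1)=21930 f(17,1)=23630 f(17,3)=19312 f(17,5)=12359 f(17,7)=6187 f(17,9)=2380 f(17,11)=680 f(17,13)=136 f(17,15)=17 f(17,17)=1
t=18: f(18,-4)=13260 f(18,-2)=35190 f(18,0)=45560 f(18,2)=42942 f(18,4)=31671 f(18,6)=18546 f(18,8)=8567 f(18,10)=3060 f(18,12)=816 f(18,14)=153 f(18,16)=18 f(18,18)=1
t=19: f(19,-3)=48450 f(19,-1)=80750 f(19,1)=88502 f(19,3)=74613 f(19,5)=50217 f(19,7)=27113 f(19,9)=11627 f(19,11)=3876 f(19,13)=969 f(19,15)=171 f(19,17)=19 f(19,19)=1
t=20: f(20,-4)=48450 f(20,-2)=129200 f(20,0)=169252 f(20,2)=163115 f(20,4)=124830 f(20,6)=77330 f(20,8)=38740 f(20,10)=15503 f(20,12)=4845 f(20,14)=1140 f(20,16)=190 f(20,18)=20 f(20,20)=1
t=21: f(21,-3)=177650 f(21,-1)=298452 f(21,1)=332367 f(21,3)=287945 f(21,5)=202160 f(21,7)=116070 f(21,9)=54243 f(21,11)=20348 f(21,13)=5985 f(21,15)=1330 f(21,17)=210 f(21,19)=21 f(21,21)=1
t=22: f(22,-4)=177650 f(22,-2)=476102 f(22,0)=630819 f(22,2)=620312 f(22,4)=490105 f(22,6)=318230 f(22,8)=170313 f(22,10)=74591 f(22,12)=26333 f(22,14)=7315 f(22,16)=1540 f(22,18)=231 f(22,20)=22 f(22,22)=1
t=23: f(23,-3)=653752 f(23,-1)=1106921 f(23,1)=1251131 f(23,3)=1110417 f(23,5)=808335 f(23,7)=488543 f(23,9)=244904 f(23,11)=100924 f(23,13)=33648 f(23,15)=8855 f(23,17)=1771 f(23,19)=253 f(23,21)=23 f(23,23)=1
t=24: f(24,-4)=653752 f(24,-2)=1760673 f(24,0)=2358052 f(24,2)=2361548 f(24,4)=1918752 f(24,6)=1296878 f(24,8)=733447 f(24,10)=345828 f(24,12)=134572 f(24,14)=42503 f(24,16)=10626 f(24,18)=2024 f(24,20)=276 f(24,22)=24 f(24,24)=1
t=25: f(25,-3)=2414425 f(25,-1)=4118725 f(25,1)=4719600 f(25,3)=4280300 f(25,5)=3215630 f(25,7)=2030325 f(25,9)=1079275 f(25,11)=480400 f(25,13)=177075 f(25,15)=53129 f(25,17)=12650 f(25,19)=2300 f(25,21)=300 f(25,23)=25 f(25,25)=1
t=26: f(26,-4)=2414425 f(26,-2)=6533150 f(26,0)=8838325 f(26,2)=8999900 f(26,4)=7495930 f(26,6)=5245955 f(26,8)=3109600 f(26,10)=1559675 f(26,12)=657475 f(26,14)=230204 f(26,16)=65779 f(26,18)=14950 f(26,20)=2600 f(26,22)=325 f(26,24)=26 f(26,26)=1
t=27: f(27,-3)=8947575 f(27,-1)=15371475 f(27,1)=17838225 f(27,3)=16495830 f(27,5)=12741885 f(27,7)=8355555 f(27,9)=4669275 f(27,11)=2217150 f(27,13)=887679 f(27,15)=295983 f(27,17)=80729 f(27,19)=17550 f(27,21)=2925 f(27,23)=351 f(27,25)=27 f(27,27)=1
t=28: f(28,-4)=8947575 f(28,-2)=24319050 f(28,0)=33209700 f(28,2)=34334055 f(28,4)=29237715 f(28,6)=21097440 f(28,8)=13024830 f(28,10)=6886425 f(28,12)=3104829 f(28,14)=1183662 f(28,16)=376712 f(28,18)=98279 f(28,20)=20475 f(28,22)=3276 f(28,24)=378 f(28,26)=28 f(28,28)=1
Σ_s f(28,s) = 175844430
P = 175844430/268435456 = 87922215/134217728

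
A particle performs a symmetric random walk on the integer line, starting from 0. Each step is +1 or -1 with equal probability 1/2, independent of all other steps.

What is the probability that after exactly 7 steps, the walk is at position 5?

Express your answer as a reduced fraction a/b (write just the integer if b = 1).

Answer: 7/128

Derivation:
To reach position 5 after 7 steps: need 6 steps of +1 and 1 of -1.
Favorable paths: C(7,6) = 7
Total paths: 2^7 = 128
P = 7/128 = 7/128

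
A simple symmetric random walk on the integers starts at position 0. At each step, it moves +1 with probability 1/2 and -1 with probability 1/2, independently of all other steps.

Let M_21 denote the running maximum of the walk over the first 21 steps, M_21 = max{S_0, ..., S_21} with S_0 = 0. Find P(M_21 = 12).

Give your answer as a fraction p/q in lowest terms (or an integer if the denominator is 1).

Let M_21 = max(S_0,...,S_21). Use the reflection principle: for j ≥ 1, #{paths with M_21 ≥ j} = #{S_21 ≥ j} + #{S_21 ≥ j+1}.
By reflection, #{M_21 ≥ 12} = #{S_21 ≥ 12} + #{S_21 ≥ 13} = 7547 + 7547 = 15094.
#{M_21 ≥ 13} = #{S_21 ≥ 13} + #{S_21 ≥ 14} = 7547 + 1562 = 9109.
#{M_21 = 12} = 15094 - 9109 = 5985.
P(M_21 = 12) = 5985/2097152 = 5985/2097152

Answer: 5985/2097152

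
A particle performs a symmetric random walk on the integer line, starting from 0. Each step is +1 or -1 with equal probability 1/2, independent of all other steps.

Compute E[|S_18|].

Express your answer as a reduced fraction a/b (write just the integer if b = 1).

S_18 takes values m ≡ 0 (mod 2) with |m| ≤ 18; P(S_18=m) = C(18,(18+m)/2)/2^18.
Total paths: 2^18 = 262144
Distribution: P(S=-18)=1/262144, P(S=-16)=18/262144, P(S=-14)=153/262144, P(S=-12)=816/262144, P(S=-10)=3060/262144, P(S=-8)=8568/262144, P(S=-6)=18564/262144, P(S=-4)=31824/262144, P(S=-2)=43758/262144, P(S=0)=48620/262144, P(S=2)=43758/262144, P(S=4)=31824/262144, P(S=6)=18564/262144, P(S=8)=8568/262144, P(S=10)=3060/262144, P(S=12)=816/262144, P(S=14)=153/262144, P(S=16)=18/262144, P(S=18)=1/262144
E[|S_18|] = Σ_m |m|·P(S_18=m) = 875160/262144 = 109395/32768

Answer: 109395/32768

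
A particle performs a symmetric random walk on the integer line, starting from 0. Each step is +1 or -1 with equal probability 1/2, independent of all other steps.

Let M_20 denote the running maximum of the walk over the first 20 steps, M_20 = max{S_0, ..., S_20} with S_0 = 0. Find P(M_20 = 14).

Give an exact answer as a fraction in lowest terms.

Answer: 285/262144

Derivation:
Let M_20 = max(S_0,...,S_20). Use the reflection principle: for j ≥ 1, #{paths with M_20 ≥ j} = #{S_20 ≥ j} + #{S_20 ≥ j+1}.
By reflection, #{M_20 ≥ 14} = #{S_20 ≥ 14} + #{S_20 ≥ 15} = 1351 + 211 = 1562.
#{M_20 ≥ 15} = #{S_20 ≥ 15} + #{S_20 ≥ 16} = 211 + 211 = 422.
#{M_20 = 14} = 1562 - 422 = 1140.
P(M_20 = 14) = 1140/1048576 = 285/262144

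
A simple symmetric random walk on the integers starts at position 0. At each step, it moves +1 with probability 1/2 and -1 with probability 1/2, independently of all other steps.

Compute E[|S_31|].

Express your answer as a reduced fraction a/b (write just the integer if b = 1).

S_31 takes values m ≡ 1 (mod 2) with |m| ≤ 31; P(S_31=m) = C(31,(31+m)/2)/2^31.
Total paths: 2^31 = 2147483648
Distribution: P(S=-31)=1/2147483648, P(S=-29)=31/2147483648, P(S=-27)=465/2147483648, P(S=-25)=4495/2147483648, P(S=-23)=31465/2147483648, P(S=-21)=169911/2147483648, P(S=-19)=736281/2147483648, P(S=-17)=2629575/2147483648, P(S=-15)=7888725/2147483648, P(S=-13)=20160075/2147483648, P(S=-11)=44352165/2147483648, P(S=-9)=84672315/2147483648, P(S=-7)=141120525/2147483648, P(S=-5)=206253075/2147483648, P(S=-3)=265182525/2147483648, P(S=-1)=300540195/2147483648, P(S=1)=300540195/2147483648, P(S=3)=265182525/2147483648, P(S=5)=206253075/2147483648, P(S=7)=141120525/2147483648, P(S=9)=84672315/2147483648, P(S=11)=44352165/2147483648, P(S=13)=20160075/2147483648, P(S=15)=7888725/2147483648, P(S=17)=2629575/2147483648, P(S=19)=736281/2147483648, P(S=21)=169911/2147483648, P(S=23)=31465/2147483648, P(S=25)=4495/2147483648, P(S=27)=465/2147483648, P(S=29)=31/2147483648, P(S=31)=1/2147483648
E[|S_31|] = Σ_m |m|·P(S_31=m) = 9617286240/2147483648 = 300540195/67108864

Answer: 300540195/67108864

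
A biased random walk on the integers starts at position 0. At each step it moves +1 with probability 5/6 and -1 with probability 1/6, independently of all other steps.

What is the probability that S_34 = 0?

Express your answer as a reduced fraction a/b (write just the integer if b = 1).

To be at 0 after 34 steps: need exactly 17 steps of +1 and 17 of -1.
Number of such sequences: C(34,17) = 2333606220
Each has probability (5/6)^17 · (1/6)^17 = 762939453125/286511799958070431838109696
P = 2333606220 · 762939453125/286511799958070431838109696 = 16485187530517578125/2652887036648800294797312

Answer: 16485187530517578125/2652887036648800294797312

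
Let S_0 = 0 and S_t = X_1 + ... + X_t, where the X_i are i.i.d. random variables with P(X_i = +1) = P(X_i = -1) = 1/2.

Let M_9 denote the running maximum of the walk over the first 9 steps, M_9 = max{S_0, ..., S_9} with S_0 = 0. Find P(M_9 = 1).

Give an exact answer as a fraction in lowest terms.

Answer: 63/256

Derivation:
Let M_9 = max(S_0,...,S_9). Use the reflection principle: for j ≥ 1, #{paths with M_9 ≥ j} = #{S_9 ≥ j} + #{S_9 ≥ j+1}.
By reflection, #{M_9 ≥ 1} = #{S_9 ≥ 1} + #{S_9 ≥ 2} = 256 + 130 = 386.
#{M_9 ≥ 2} = #{S_9 ≥ 2} + #{S_9 ≥ 3} = 130 + 130 = 260.
#{M_9 = 1} = 386 - 260 = 126.
P(M_9 = 1) = 126/512 = 63/256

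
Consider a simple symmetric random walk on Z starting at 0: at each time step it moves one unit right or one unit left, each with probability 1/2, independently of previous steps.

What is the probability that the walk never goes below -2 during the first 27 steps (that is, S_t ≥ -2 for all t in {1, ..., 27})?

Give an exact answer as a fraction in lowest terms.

Let f(t,s) = #length-t paths at position s with S_1..S_t all ≥ -2.
f(t,s) = f(t-1,s-1) + f(t-1,s+1) for s ≥ -2; f(t,s) = 0 for s < -2.
t=0: f(0,0)=1
t=1: f(1,-1)=1 f(1,1)=1
t=2: f(2,-2)=1 f(2,0)=2 f(2,2)=1
t=3: f(3,-1)=3 f(3,1)=3 f(3,3)=1
t=4: f(4,-2)=3 f(4,0)=6 f(4,2)=4 f(4,4)=1
t=5: f(5,-1)=9 f(5,1)=10 f(5,3)=5 f(5,5)=1
t=6: f(6,-2)=9 f(6,0)=19 f(6,2)=15 f(6,4)=6 f(6,6)=1
t=7: f(7,-1)=28 f(7,1)=34 f(7,3)=21 f(7,5)=7 f(7,7)=1
t=8: f(8,-2)=28 f(8,0)=62 f(8,2)=55 f(8,4)=28 f(8,6)=8 f(8,8)=1
t=9: f(9,-1)=90 f(9,1)=117 f(9,3)=83 f(9,5)=36 f(9,7)=9 f(9,9)=1
t=10: f(10,-2)=90 f(10,0)=207 f(10,2)=200 f(10,4)=119 f(10,6)=45 f(10,8)=10 f(10,10)=1
t=11: f(11,-1)=297 f(11,1)=407 f(11,3)=319 f(11,5)=164 f(11,7)=55 f(11,9)=11 f(11,11)=1
t=12: f(12,-2)=297 f(12,0)=704 f(12,2)=726 f(12,4)=483 f(12,6)=219 f(12,8)=66 f(12,10)=12 f(12,12)=1
t=13: f(13,-1)=1001 f(13,1)=1430 f(13,3)=1209 f(13,5)=702 f(13,7)=285 f(13,9)=78 f(13,11)=13 f(13,13)=1
t=14: f(14,-2)=1001 f(14,0)=2431 f(14,2)=2639 f(14,4)=1911 f(14,6)=987 f(14,8)=363 f(14,10)=91 f(14,12)=14 f(14,14)=1
t=15: f(15,-1)=3432 f(15,1)=5070 f(15,3)=4550 f(15,5)=2898 f(15,7)=1350 f(15,9)=454 f(15,11)=105 f(15,13)=15 f(15,15)=1
t=16: f(16,-2)=3432 f(16,0)=8502 f(16,2)=9620 f(16,4)=7448 f(16,6)=4248 f(16,8)=1804 f(16,10)=559 f(16,12)=120 f(16,14)=16 f(16,16)=1
t=17: f(17,-1)=11934 f(17,1)=18122 f(17,3)=17068 f(17,5)=11696 f(17,7)=6052 f(17,9)=2363 f(17,11)=679 f(17,13)=136 f(17,15)=17 f(17,17)=1
t=18: f(18,-2)=11934 f(18,0)=30056 f(18,2)=35190 f(18,4)=28764 f(18,6)=17748 f(18,8)=8415 f(18,10)=3042 f(18,12)=815 f(18,14)=153 f(18,16)=18 f(18,18)=1
t=19: f(19,-1)=41990 f(19,1)=65246 f(19,3)=63954 f(19,5)=46512 f(19,7)=26163 f(19,9)=11457 f(19,11)=3857 f(19,13)=968 f(19,15)=171 f(19,17)=19 f(19,19)=1
t=20: f(20,-2)=41990 f(20,0)=107236 f(20,2)=129200 f(20,4)=110466 f(20,6)=72675 f(20,8)=37620 f(20,10)=15314 f(20,12)=4825 f(20,14)=1139 f(20,16)=190 f(20,18)=20 f(20,20)=1
t=21: f(21,-1)=149226 f(21,1)=236436 f(21,3)=239666 f(21,5)=183141 f(21,7)=110295 f(21,9)=52934 f(21,11)=20139 f(21,13)=5964 f(21,15)=1329 f(21,17)=210 f(21,19)=21 f(21,21)=1
t=22: f(22,-2)=149226 f(22,0)=385662 f(22,2)=476102 f(22,4)=422807 f(22,6)=293436 f(22,8)=163229 f(22,10)=73073 f(22,12)=26103 f(22,14)=7293 f(22,16)=1539 f(22,18)=231 f(22,20)=22 f(22,22)=1
t=23: f(23,-1)=534888 f(23,1)=861764 f(23,3)=898909 f(23,5)=716243 f(23,7)=456665 f(23,9)=236302 f(23,11)=99176 f(23,13)=33396 f(23,15)=8832 f(23,17)=1770 f(23,19)=253 f(23,21)=23 f(23,23)=1
t=24: f(24,-2)=534888 f(24,0)=1396652 f(24,2)=1760673 f(24,4)=1615152 f(24,6)=1172908 f(24,8)=692967 f(24,10)=335478 f(24,12)=132572 f(24,14)=42228 f(24,16)=10602 f(24,18)=2023 f(24,20)=276 f(24,22)=24 f(24,24)=1
t=25: f(25,-1)=1931540 f(25,1)=3157325 f(25,3)=3375825 f(25,5)=2788060 f(25,7)=1865875 f(25,9)=1028445 f(25,11)=468050 f(25,13)=174800 f(25,15)=52830 f(25,17)=12625 f(25,19)=2299 f(25,21)=300 f(25,23)=25 f(25,25)=1
t=26: f(26,-2)=1931540 f(26,0)=5088865 f(26,2)=6533150 f(26,4)=6163885 f(26,6)=4653935 f(26,8)=2894320 f(26,10)=1496495 f(26,12)=642850 f(26,14)=227630 f(26,16)=65455 f(26,18)=14924 f(26,20)=2599 f(26,22)=325 f(26,24)=26 f(26,26)=1
t=27: f(27,-1)=7020405 f(27,1)=11622015 f(27,3)=12697035 f(27,5)=10817820 f(27,7)=7548255 f(27,9)=4390815 f(27,11)=2139345 f(27,13)=870480 f(27,15)=293085 f(27,17)=80379 f(27,19)=17523 f(27,21)=2924 f(27,23)=351 f(27,25)=27 f(27,27)=1
Σ_s f(27,s) = 57500460
P = 57500460/134217728 = 14375115/33554432

Answer: 14375115/33554432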